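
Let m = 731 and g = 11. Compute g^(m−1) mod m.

508

11^1 ≡ 11 (mod 731)
11^2 ≡ 11^2 = 121 ≡ 121 (mod 731)
11^4 ≡ 121^2 = 14641 ≡ 21 (mod 731)
11^8 ≡ 21^2 = 441 ≡ 441 (mod 731)
11^16 ≡ 441^2 = 194481 ≡ 35 (mod 731)
11^32 ≡ 35^2 = 1225 ≡ 494 (mod 731)
11^64 ≡ 494^2 = 244036 ≡ 613 (mod 731)
11^128 ≡ 613^2 = 375769 ≡ 35 (mod 731)
11^256 ≡ 35^2 = 1225 ≡ 494 (mod 731)
11^512 ≡ 494^2 = 244036 ≡ 613 (mod 731)
730 = 512 + 128 + 64 + 16 + 8 + 2 in binary powers of 2.
So 11^730 ≡ 613 · 35 · 613 · 35 · 441 · 121 ≡ 508 (mod 731).
Since 508 ≠ 1, base 11 is a Fermat witness: 731 is composite.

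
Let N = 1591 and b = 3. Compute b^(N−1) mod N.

322

3^1 ≡ 3 (mod 1591)
3^2 ≡ 3^2 = 9 ≡ 9 (mod 1591)
3^4 ≡ 9^2 = 81 ≡ 81 (mod 1591)
3^8 ≡ 81^2 = 6561 ≡ 197 (mod 1591)
3^16 ≡ 197^2 = 38809 ≡ 625 (mod 1591)
3^32 ≡ 625^2 = 390625 ≡ 830 (mod 1591)
3^64 ≡ 830^2 = 688900 ≡ 1588 (mod 1591)
3^128 ≡ 1588^2 = 2521744 ≡ 9 (mod 1591)
3^256 ≡ 9^2 = 81 ≡ 81 (mod 1591)
3^512 ≡ 81^2 = 6561 ≡ 197 (mod 1591)
3^1024 ≡ 197^2 = 38809 ≡ 625 (mod 1591)
1590 = 1024 + 512 + 32 + 16 + 4 + 2 in binary powers of 2.
So 3^1590 ≡ 625 · 197 · 830 · 625 · 81 · 9 ≡ 322 (mod 1591).
Since 322 ≠ 1, base 3 is a Fermat witness: 1591 is composite.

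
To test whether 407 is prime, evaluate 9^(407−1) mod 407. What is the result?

9

9^1 ≡ 9 (mod 407)
9^2 ≡ 9^2 = 81 ≡ 81 (mod 407)
9^4 ≡ 81^2 = 6561 ≡ 49 (mod 407)
9^8 ≡ 49^2 = 2401 ≡ 366 (mod 407)
9^16 ≡ 366^2 = 133956 ≡ 53 (mod 407)
9^32 ≡ 53^2 = 2809 ≡ 367 (mod 407)
9^64 ≡ 367^2 = 134689 ≡ 379 (mod 407)
9^128 ≡ 379^2 = 143641 ≡ 377 (mod 407)
9^256 ≡ 377^2 = 142129 ≡ 86 (mod 407)
406 = 256 + 128 + 16 + 4 + 2 in binary powers of 2.
So 9^406 ≡ 86 · 377 · 53 · 49 · 81 ≡ 9 (mod 407).
Since 9 ≠ 1, base 9 is a Fermat witness: 407 is composite.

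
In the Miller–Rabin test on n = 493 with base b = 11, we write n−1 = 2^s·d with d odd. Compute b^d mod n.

97

493 − 1 = 492 = 2^2 · 123, so d = 123.
11^1 ≡ 11 (mod 493)
11^2 ≡ 11^2 = 121 ≡ 121 (mod 493)
11^4 ≡ 121^2 = 14641 ≡ 344 (mod 493)
11^8 ≡ 344^2 = 118336 ≡ 16 (mod 493)
11^16 ≡ 16^2 = 256 ≡ 256 (mod 493)
11^32 ≡ 256^2 = 65536 ≡ 460 (mod 493)
11^64 ≡ 460^2 = 211600 ≡ 103 (mod 493)
123 = 64 + 32 + 16 + 8 + 2 + 1 in binary powers of 2.
So 11^123 ≡ 103 · 460 · 256 · 16 · 121 · 11 ≡ 97 (mod 493).
Squaring chain: 97 → 42; never reaches −1, so base 11 is a Miller–Rabin witness that 493 is composite.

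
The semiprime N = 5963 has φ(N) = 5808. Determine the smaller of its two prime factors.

67

φ(n) = (p−1)(q−1) = n − (p+q) + 1, so p + q = 5963 − 5808 + 1 = 156.
p and q are the roots of t² − 156t + 5963 = 0.
Discriminant: 156² − 4·5963 = 24336 − 23852 = 484; √484 = 22.
q = (156 − 22)/2 = 67, p = (156 + 22)/2 = 89.
Check: 67 · 89 = 5963.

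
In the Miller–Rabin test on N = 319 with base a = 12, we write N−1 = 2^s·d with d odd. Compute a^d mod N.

133

319 − 1 = 318 = 2^1 · 159, so d = 159.
12^1 ≡ 12 (mod 319)
12^2 ≡ 12^2 = 144 ≡ 144 (mod 319)
12^4 ≡ 144^2 = 20736 ≡ 1 (mod 319)
12^8 ≡ 1^2 = 1 ≡ 1 (mod 319)
12^16 ≡ 1^2 = 1 ≡ 1 (mod 319)
12^32 ≡ 1^2 = 1 ≡ 1 (mod 319)
12^64 ≡ 1^2 = 1 ≡ 1 (mod 319)
12^128 ≡ 1^2 = 1 ≡ 1 (mod 319)
159 = 128 + 16 + 8 + 4 + 2 + 1 in binary powers of 2.
So 12^159 ≡ 1 · 1 · 1 · 1 · 144 · 12 ≡ 133 (mod 319).
Squaring chain: 133; never reaches −1, so base 12 is a Miller–Rabin witness that 319 is composite.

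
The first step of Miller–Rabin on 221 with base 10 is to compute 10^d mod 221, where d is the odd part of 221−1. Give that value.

192

221 − 1 = 220 = 2^2 · 55, so d = 55.
10^1 ≡ 10 (mod 221)
10^2 ≡ 10^2 = 100 ≡ 100 (mod 221)
10^4 ≡ 100^2 = 10000 ≡ 55 (mod 221)
10^8 ≡ 55^2 = 3025 ≡ 152 (mod 221)
10^16 ≡ 152^2 = 23104 ≡ 120 (mod 221)
10^32 ≡ 120^2 = 14400 ≡ 35 (mod 221)
55 = 32 + 16 + 4 + 2 + 1 in binary powers of 2.
So 10^55 ≡ 35 · 120 · 55 · 100 · 10 ≡ 192 (mod 221).
Squaring chain: 192 → 178; never reaches −1, so base 10 is a Miller–Rabin witness that 221 is composite.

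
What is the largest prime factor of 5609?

79

5609 = 71 · 79
79 is prime.
So 5609 = 71 · 79; the largest prime factor is 79.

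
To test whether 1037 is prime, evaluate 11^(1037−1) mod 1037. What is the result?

11^1 ≡ 11 (mod 1037)
11^2 ≡ 11^2 = 121 ≡ 121 (mod 1037)
11^4 ≡ 121^2 = 14641 ≡ 123 (mod 1037)
11^8 ≡ 123^2 = 15129 ≡ 611 (mod 1037)
11^16 ≡ 611^2 = 373321 ≡ 1 (mod 1037)
11^32 ≡ 1^2 = 1 ≡ 1 (mod 1037)
11^64 ≡ 1^2 = 1 ≡ 1 (mod 1037)
11^128 ≡ 1^2 = 1 ≡ 1 (mod 1037)
11^256 ≡ 1^2 = 1 ≡ 1 (mod 1037)
11^512 ≡ 1^2 = 1 ≡ 1 (mod 1037)
11^1024 ≡ 1^2 = 1 ≡ 1 (mod 1037)
1036 = 1024 + 8 + 4 in binary powers of 2.
So 11^1036 ≡ 1 · 611 · 123 ≡ 489 (mod 1037).
Since 489 ≠ 1, base 11 is a Fermat witness: 1037 is composite.

489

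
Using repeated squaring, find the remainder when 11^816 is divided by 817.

666

11^1 ≡ 11 (mod 817)
11^2 ≡ 11^2 = 121 ≡ 121 (mod 817)
11^4 ≡ 121^2 = 14641 ≡ 752 (mod 817)
11^8 ≡ 752^2 = 565504 ≡ 140 (mod 817)
11^16 ≡ 140^2 = 19600 ≡ 809 (mod 817)
11^32 ≡ 809^2 = 654481 ≡ 64 (mod 817)
11^64 ≡ 64^2 = 4096 ≡ 11 (mod 817)
11^128 ≡ 11^2 = 121 ≡ 121 (mod 817)
11^256 ≡ 121^2 = 14641 ≡ 752 (mod 817)
11^512 ≡ 752^2 = 565504 ≡ 140 (mod 817)
816 = 512 + 256 + 32 + 16 in binary powers of 2.
So 11^816 ≡ 140 · 752 · 64 · 809 ≡ 666 (mod 817).
Since 666 ≠ 1, base 11 is a Fermat witness: 817 is composite.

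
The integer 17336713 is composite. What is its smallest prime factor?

97

17336713 is odd.
Digit sum 31, not divisible by 3.
Ends in 3: not divisible by 5.
7: 17336713 = 7·2476673 + 2
11: 17336713 = 11·1576064 + 9
13: 17336713 = 13·1333593 + 4
17: 17336713 = 17·1019806 + 11
19: 17336713 = 19·912458 + 11
23: 17336713 = 23·753770 + 3
29: 17336713 = 29·597817 + 20
31: 17336713 = 31·559248 + 25
37: 17336713 = 37·468559 + 30
41: 17336713 = 41·422846 + 27
43: 17336713 = 43·403179 + 16
47: 17336713 = 47·368866 + 11
53: 17336713 = 53·327107 + 42
59: 17336713 = 59·293842 + 35
61: 17336713 = 61·284208 + 25
67: 17336713 = 67·258756 + 61
71: 17336713 = 71·244179 + 4
73: 17336713 = 73·237489 + 16
79: 17336713 = 79·219452 + 5
83: 17336713 = 83·208876 + 5
89: 17336713 = 89·194794 + 47
97: 17336713 = 97·178729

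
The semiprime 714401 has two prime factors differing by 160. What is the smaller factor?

Since p = q + 160, we have 714401 = q(q + 160), so q² + 160q − 714401 = 0.
Discriminant: 160² + 4·714401 = 25600 + 2857604 = 2883204; √2883204 = 1698.
q = (−160 + 1698)/2 = 769, and p = q + 160 = 929.
Check: 769 · 929 = 714401.

769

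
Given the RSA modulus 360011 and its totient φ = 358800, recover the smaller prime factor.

521

φ(n) = (p−1)(q−1) = n − (p+q) + 1, so p + q = 360011 − 358800 + 1 = 1212.
p and q are the roots of t² − 1212t + 360011 = 0.
Discriminant: 1212² − 4·360011 = 1468944 − 1440044 = 28900; √28900 = 170.
q = (1212 − 170)/2 = 521, p = (1212 + 170)/2 = 691.
Check: 521 · 691 = 360011.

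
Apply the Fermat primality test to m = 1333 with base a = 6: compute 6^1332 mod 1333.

1

6^1 ≡ 6 (mod 1333)
6^2 ≡ 6^2 = 36 ≡ 36 (mod 1333)
6^4 ≡ 36^2 = 1296 ≡ 1296 (mod 1333)
6^8 ≡ 1296^2 = 1679616 ≡ 36 (mod 1333)
6^16 ≡ 36^2 = 1296 ≡ 1296 (mod 1333)
6^32 ≡ 1296^2 = 1679616 ≡ 36 (mod 1333)
6^64 ≡ 36^2 = 1296 ≡ 1296 (mod 1333)
6^128 ≡ 1296^2 = 1679616 ≡ 36 (mod 1333)
6^256 ≡ 36^2 = 1296 ≡ 1296 (mod 1333)
6^512 ≡ 1296^2 = 1679616 ≡ 36 (mod 1333)
6^1024 ≡ 36^2 = 1296 ≡ 1296 (mod 1333)
1332 = 1024 + 256 + 32 + 16 + 4 in binary powers of 2.
So 6^1332 ≡ 1296 · 1296 · 36 · 1296 · 1296 ≡ 1 (mod 1333).
Since the result is 1, base 6 gives no evidence that 1333 is composite.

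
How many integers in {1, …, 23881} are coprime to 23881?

19920

Factor: 23881 = 11 · 13 · 167.
φ(23881) = (11−1) · (13−1) · (167−1) = 10 · 12 · 166 = 19920.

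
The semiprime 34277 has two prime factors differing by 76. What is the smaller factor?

Since p = q + 76, we have 34277 = q(q + 76), so q² + 76q − 34277 = 0.
Discriminant: 76² + 4·34277 = 5776 + 137108 = 142884; √142884 = 378.
q = (−76 + 378)/2 = 151, and p = q + 76 = 227.
Check: 151 · 227 = 34277.

151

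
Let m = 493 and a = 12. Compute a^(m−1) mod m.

12^1 ≡ 12 (mod 493)
12^2 ≡ 12^2 = 144 ≡ 144 (mod 493)
12^4 ≡ 144^2 = 20736 ≡ 30 (mod 493)
12^8 ≡ 30^2 = 900 ≡ 407 (mod 493)
12^16 ≡ 407^2 = 165649 ≡ 1 (mod 493)
12^32 ≡ 1^2 = 1 ≡ 1 (mod 493)
12^64 ≡ 1^2 = 1 ≡ 1 (mod 493)
12^128 ≡ 1^2 = 1 ≡ 1 (mod 493)
12^256 ≡ 1^2 = 1 ≡ 1 (mod 493)
492 = 256 + 128 + 64 + 32 + 8 + 4 in binary powers of 2.
So 12^492 ≡ 1 · 1 · 1 · 1 · 407 · 30 ≡ 378 (mod 493).
Since 378 ≠ 1, base 12 is a Fermat witness: 493 is composite.

378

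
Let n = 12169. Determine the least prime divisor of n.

12169 is odd.
Digit sum 19, not divisible by 3.
Ends in 9: not divisible by 5.
7: 12169 = 7·1738 + 3
11: 12169 = 11·1106 + 3
13: 12169 = 13·936 + 1
17: 12169 = 17·715 + 14
19: 12169 = 19·640 + 9
23: 12169 = 23·529 + 2
29: 12169 = 29·419 + 18
31: 12169 = 31·392 + 17
37: 12169 = 37·328 + 33
41: 12169 = 41·296 + 33
43: 12169 = 43·283

43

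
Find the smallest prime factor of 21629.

21629 is odd.
Digit sum 20, not divisible by 3.
Ends in 9: not divisible by 5.
7: 21629 = 7·3089 + 6
11: 21629 = 11·1966 + 3
13: 21629 = 13·1663 + 10
17: 21629 = 17·1272 + 5
19: 21629 = 19·1138 + 7
23: 21629 = 23·940 + 9
29: 21629 = 29·745 + 24
31: 21629 = 31·697 + 22
37: 21629 = 37·584 + 21
41: 21629 = 41·527 + 22
43: 21629 = 43·503

43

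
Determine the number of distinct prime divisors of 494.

3

494 = 2 · 247
247 = 13 · 19
494 = 2 · 13 · 19, which has 3 distinct prime factors.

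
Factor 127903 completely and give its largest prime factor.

127903 = 23 · 5561
5561 = 67 · 83
83 is prime.
So 127903 = 23 · 67 · 83; the largest prime factor is 83.

83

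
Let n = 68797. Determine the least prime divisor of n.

68797 is odd.
Digit sum 37, not divisible by 3.
Ends in 7: not divisible by 5.
7: 68797 = 7·9828 + 1
11: 68797 = 11·6254 + 3
13: 68797 = 13·5292 + 1
17: 68797 = 17·4046 + 15
19: 68797 = 19·3620 + 17
23: 68797 = 23·2991 + 4
29: 68797 = 29·2372 + 9
31: 68797 = 31·2219 + 8
37: 68797 = 37·1859 + 14
41: 68797 = 41·1677 + 40
43: 68797 = 43·1599 + 40
47: 68797 = 47·1463 + 36
53: 68797 = 53·1298 + 3
59: 68797 = 59·1166 + 3
61: 68797 = 61·1127 + 50
67: 68797 = 67·1026 + 55
71: 68797 = 71·968 + 69
73: 68797 = 73·942 + 31
79: 68797 = 79·870 + 67
83: 68797 = 83·828 + 73
89: 68797 = 89·773

89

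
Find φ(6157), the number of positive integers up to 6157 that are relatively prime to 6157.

Factor: 6157 = 47 · 131.
φ(6157) = (47−1) · (131−1) = 46 · 130 = 5980.

5980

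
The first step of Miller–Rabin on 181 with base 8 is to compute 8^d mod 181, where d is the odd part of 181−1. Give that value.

181 − 1 = 180 = 2^2 · 45, so d = 45.
8^1 ≡ 8 (mod 181)
8^2 ≡ 8^2 = 64 ≡ 64 (mod 181)
8^4 ≡ 64^2 = 4096 ≡ 114 (mod 181)
8^8 ≡ 114^2 = 12996 ≡ 145 (mod 181)
8^16 ≡ 145^2 = 21025 ≡ 29 (mod 181)
8^32 ≡ 29^2 = 841 ≡ 117 (mod 181)
45 = 32 + 8 + 4 + 1 in binary powers of 2.
So 8^45 ≡ 117 · 145 · 114 · 8 ≡ 19 (mod 181).
Squaring chain: 19 → 180; reaches −1, so base 8 does not prove 181 composite.

19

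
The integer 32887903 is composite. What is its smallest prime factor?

32887903 is odd.
Digit sum 40, not divisible by 3.
Ends in 3: not divisible by 5.
7: 32887903 = 7·4698271 + 6
11: 32887903 = 11·2989809 + 4
13: 32887903 = 13·2529838 + 9
17: 32887903 = 17·1934582 + 9
19: 32887903 = 19·1730942 + 5
23: 32887903 = 23·1429908 + 19
29: 32887903 = 29·1134065 + 18
31: 32887903 = 31·1060900 + 3
37: 32887903 = 37·888862 + 9
41: 32887903 = 41·802143 + 40
43: 32887903 = 43·764834 + 41
47: 32887903 = 47·699742 + 29
53: 32887903 = 53·620526 + 25
59: 32887903 = 59·557422 + 5
61: 32887903 = 61·539145 + 58
67: 32887903 = 67·490864 + 15
71: 32887903 = 71·463209 + 64
73: 32887903 = 73·450519 + 16
79: 32887903 = 79·416302 + 45
83: 32887903 = 83·396239 + 66
89: 32887903 = 89·369527

89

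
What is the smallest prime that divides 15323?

7

15323 is odd.
Digit sum 14, not divisible by 3.
Ends in 3: not divisible by 5.
7: 15323 = 7·2189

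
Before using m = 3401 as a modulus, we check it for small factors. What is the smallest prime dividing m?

3401 is odd.
Digit sum 8, not divisible by 3.
Ends in 1: not divisible by 5.
7: 3401 = 7·485 + 6
11: 3401 = 11·309 + 2
13: 3401 = 13·261 + 8
17: 3401 = 17·200 + 1
19: 3401 = 19·179

19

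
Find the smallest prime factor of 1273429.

37

1273429 is odd.
Digit sum 28, not divisible by 3.
Ends in 9: not divisible by 5.
7: 1273429 = 7·181918 + 3
11: 1273429 = 11·115766 + 3
13: 1273429 = 13·97956 + 1
17: 1273429 = 17·74907 + 10
19: 1273429 = 19·67022 + 11
23: 1273429 = 23·55366 + 11
29: 1273429 = 29·43911 + 10
31: 1273429 = 31·41078 + 11
37: 1273429 = 37·34417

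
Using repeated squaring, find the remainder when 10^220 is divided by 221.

10^1 ≡ 10 (mod 221)
10^2 ≡ 10^2 = 100 ≡ 100 (mod 221)
10^4 ≡ 100^2 = 10000 ≡ 55 (mod 221)
10^8 ≡ 55^2 = 3025 ≡ 152 (mod 221)
10^16 ≡ 152^2 = 23104 ≡ 120 (mod 221)
10^32 ≡ 120^2 = 14400 ≡ 35 (mod 221)
10^64 ≡ 35^2 = 1225 ≡ 120 (mod 221)
10^128 ≡ 120^2 = 14400 ≡ 35 (mod 221)
220 = 128 + 64 + 16 + 8 + 4 in binary powers of 2.
So 10^220 ≡ 35 · 120 · 120 · 152 · 55 ≡ 81 (mod 221).
Since 81 ≠ 1, base 10 is a Fermat witness: 221 is composite.

81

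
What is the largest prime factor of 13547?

31

13547 = 19 · 713
713 = 23 · 31
31 is prime.
So 13547 = 19 · 23 · 31; the largest prime factor is 31.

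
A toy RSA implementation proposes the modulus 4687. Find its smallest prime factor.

43

4687 is odd.
Digit sum 25, not divisible by 3.
Ends in 7: not divisible by 5.
7: 4687 = 7·669 + 4
11: 4687 = 11·426 + 1
13: 4687 = 13·360 + 7
17: 4687 = 17·275 + 12
19: 4687 = 19·246 + 13
23: 4687 = 23·203 + 18
29: 4687 = 29·161 + 18
31: 4687 = 31·151 + 6
37: 4687 = 37·126 + 25
41: 4687 = 41·114 + 13
43: 4687 = 43·109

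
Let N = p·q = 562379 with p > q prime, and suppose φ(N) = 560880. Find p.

φ(n) = (p−1)(q−1) = n − (p+q) + 1, so p + q = 562379 − 560880 + 1 = 1500.
p and q are the roots of t² − 1500t + 562379 = 0.
Discriminant: 1500² − 4·562379 = 2250000 − 2249516 = 484; √484 = 22.
q = (1500 − 22)/2 = 739, p = (1500 + 22)/2 = 761.
Check: 739 · 761 = 562379.

761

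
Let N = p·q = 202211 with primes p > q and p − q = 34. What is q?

433

Since p = q + 34, we have 202211 = q(q + 34), so q² + 34q − 202211 = 0.
Discriminant: 34² + 4·202211 = 1156 + 808844 = 810000; √810000 = 900.
q = (−34 + 900)/2 = 433, and p = q + 34 = 467.
Check: 433 · 467 = 202211.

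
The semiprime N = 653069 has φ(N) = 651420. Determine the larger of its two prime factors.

991

φ(n) = (p−1)(q−1) = n − (p+q) + 1, so p + q = 653069 − 651420 + 1 = 1650.
p and q are the roots of t² − 1650t + 653069 = 0.
Discriminant: 1650² − 4·653069 = 2722500 − 2612276 = 110224; √110224 = 332.
q = (1650 − 332)/2 = 659, p = (1650 + 332)/2 = 991.
Check: 659 · 991 = 653069.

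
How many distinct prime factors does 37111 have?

3

37111 = 17 · 2183
2183 = 37 · 59
37111 = 17 · 37 · 59, which has 3 distinct prime factors.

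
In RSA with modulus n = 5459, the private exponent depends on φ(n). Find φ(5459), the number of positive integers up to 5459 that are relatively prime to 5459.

5304

Factor: 5459 = 53 · 103.
φ(5459) = (53−1) · (103−1) = 52 · 102 = 5304.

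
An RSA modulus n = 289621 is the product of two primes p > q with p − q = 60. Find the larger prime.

Since p = q + 60, we have 289621 = q(q + 60), so q² + 60q − 289621 = 0.
Discriminant: 60² + 4·289621 = 3600 + 1158484 = 1162084; √1162084 = 1078.
q = (−60 + 1078)/2 = 509, and p = q + 60 = 569.
Check: 509 · 569 = 289621.

569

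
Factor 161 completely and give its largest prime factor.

23

161 = 7 · 23
23 is prime.
So 161 = 7 · 23; the largest prime factor is 23.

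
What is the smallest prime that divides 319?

319 is odd.
Digit sum 13, not divisible by 3.
Ends in 9: not divisible by 5.
7: 319 = 7·45 + 4
11: 319 = 11·29

11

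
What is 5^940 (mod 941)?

5^1 ≡ 5 (mod 941)
5^2 ≡ 5^2 = 25 ≡ 25 (mod 941)
5^4 ≡ 25^2 = 625 ≡ 625 (mod 941)
5^8 ≡ 625^2 = 390625 ≡ 110 (mod 941)
5^16 ≡ 110^2 = 12100 ≡ 808 (mod 941)
5^32 ≡ 808^2 = 652864 ≡ 751 (mod 941)
5^64 ≡ 751^2 = 564001 ≡ 342 (mod 941)
5^128 ≡ 342^2 = 116964 ≡ 280 (mod 941)
5^256 ≡ 280^2 = 78400 ≡ 297 (mod 941)
5^512 ≡ 297^2 = 88209 ≡ 696 (mod 941)
940 = 512 + 256 + 128 + 32 + 8 + 4 in binary powers of 2.
So 5^940 ≡ 696 · 297 · 280 · 751 · 110 · 625 ≡ 1 (mod 941).
Since the result is 1, base 5 gives no evidence that 941 is composite.

1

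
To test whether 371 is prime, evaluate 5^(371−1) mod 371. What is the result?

5^1 ≡ 5 (mod 371)
5^2 ≡ 5^2 = 25 ≡ 25 (mod 371)
5^4 ≡ 25^2 = 625 ≡ 254 (mod 371)
5^8 ≡ 254^2 = 64516 ≡ 333 (mod 371)
5^16 ≡ 333^2 = 110889 ≡ 331 (mod 371)
5^32 ≡ 331^2 = 109561 ≡ 116 (mod 371)
5^64 ≡ 116^2 = 13456 ≡ 100 (mod 371)
5^128 ≡ 100^2 = 10000 ≡ 354 (mod 371)
5^256 ≡ 354^2 = 125316 ≡ 289 (mod 371)
370 = 256 + 64 + 32 + 16 + 2 in binary powers of 2.
So 5^370 ≡ 289 · 100 · 116 · 331 · 25 ≡ 149 (mod 371).
Since 149 ≠ 1, base 5 is a Fermat witness: 371 is composite.

149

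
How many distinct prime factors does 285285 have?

285285 = 3 · 95095
95095 = 5 · 19019
19019 = 7 · 2717
2717 = 11 · 247
247 = 13 · 19
285285 = 3 · 5 · 7 · 11 · 13 · 19, which has 6 distinct prime factors.

6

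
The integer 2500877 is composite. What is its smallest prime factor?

41

2500877 is odd.
Digit sum 29, not divisible by 3.
Ends in 7: not divisible by 5.
7: 2500877 = 7·357268 + 1
11: 2500877 = 11·227352 + 5
13: 2500877 = 13·192375 + 2
17: 2500877 = 17·147110 + 7
19: 2500877 = 19·131625 + 2
23: 2500877 = 23·108733 + 18
29: 2500877 = 29·86237 + 4
31: 2500877 = 31·80673 + 14
37: 2500877 = 37·67591 + 10
41: 2500877 = 41·60997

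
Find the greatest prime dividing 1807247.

61

1807247 = 13 · 139019
139019 = 43 · 3233
3233 = 53 · 61
61 is prime.
So 1807247 = 13 · 43 · 53 · 61; the largest prime factor is 61.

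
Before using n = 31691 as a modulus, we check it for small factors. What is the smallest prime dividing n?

11

31691 is odd.
Digit sum 20, not divisible by 3.
Ends in 1: not divisible by 5.
7: 31691 = 7·4527 + 2
11: 31691 = 11·2881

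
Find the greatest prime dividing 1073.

1073 = 29 · 37
37 is prime.
So 1073 = 29 · 37; the largest prime factor is 37.

37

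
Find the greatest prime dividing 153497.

79

153497 = 29 · 5293
5293 = 67 · 79
79 is prime.
So 153497 = 29 · 67 · 79; the largest prime factor is 79.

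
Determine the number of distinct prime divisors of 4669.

3

4669 = 7 · 667
667 = 23 · 29
4669 = 7 · 23 · 29, which has 3 distinct prime factors.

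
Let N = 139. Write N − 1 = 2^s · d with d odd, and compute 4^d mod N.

1

139 − 1 = 138 = 2^1 · 69, so d = 69.
4^1 ≡ 4 (mod 139)
4^2 ≡ 4^2 = 16 ≡ 16 (mod 139)
4^4 ≡ 16^2 = 256 ≡ 117 (mod 139)
4^8 ≡ 117^2 = 13689 ≡ 67 (mod 139)
4^16 ≡ 67^2 = 4489 ≡ 41 (mod 139)
4^32 ≡ 41^2 = 1681 ≡ 13 (mod 139)
4^64 ≡ 13^2 = 169 ≡ 30 (mod 139)
69 = 64 + 4 + 1 in binary powers of 2.
So 4^69 ≡ 30 · 117 · 4 ≡ 1 (mod 139).
Since 4^d ≡ 1 (mod 139), base 4 does not prove 139 composite.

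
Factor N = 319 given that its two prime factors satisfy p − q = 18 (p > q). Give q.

Since p = q + 18, we have 319 = q(q + 18), so q² + 18q − 319 = 0.
Discriminant: 18² + 4·319 = 324 + 1276 = 1600; √1600 = 40.
q = (−18 + 40)/2 = 11, and p = q + 18 = 29.
Check: 11 · 29 = 319.

11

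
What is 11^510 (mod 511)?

11^1 ≡ 11 (mod 511)
11^2 ≡ 11^2 = 121 ≡ 121 (mod 511)
11^4 ≡ 121^2 = 14641 ≡ 333 (mod 511)
11^8 ≡ 333^2 = 110889 ≡ 2 (mod 511)
11^16 ≡ 2^2 = 4 ≡ 4 (mod 511)
11^32 ≡ 4^2 = 16 ≡ 16 (mod 511)
11^64 ≡ 16^2 = 256 ≡ 256 (mod 511)
11^128 ≡ 256^2 = 65536 ≡ 128 (mod 511)
11^256 ≡ 128^2 = 16384 ≡ 32 (mod 511)
510 = 256 + 128 + 64 + 32 + 16 + 8 + 4 + 2 in binary powers of 2.
So 11^510 ≡ 32 · 128 · 256 · 16 · 4 · 2 · 333 · 121 ≡ 435 (mod 511).
Since 435 ≠ 1, base 11 is a Fermat witness: 511 is composite.

435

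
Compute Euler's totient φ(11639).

11424

Factor: 11639 = 103 · 113.
φ(11639) = (103−1) · (113−1) = 102 · 112 = 11424.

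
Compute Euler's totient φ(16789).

Factor: 16789 = 103 · 163.
φ(16789) = (103−1) · (163−1) = 102 · 162 = 16524.

16524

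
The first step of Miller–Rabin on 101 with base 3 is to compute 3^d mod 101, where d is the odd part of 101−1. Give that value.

10

101 − 1 = 100 = 2^2 · 25, so d = 25.
3^1 ≡ 3 (mod 101)
3^2 ≡ 3^2 = 9 ≡ 9 (mod 101)
3^4 ≡ 9^2 = 81 ≡ 81 (mod 101)
3^8 ≡ 81^2 = 6561 ≡ 97 (mod 101)
3^16 ≡ 97^2 = 9409 ≡ 16 (mod 101)
25 = 16 + 8 + 1 in binary powers of 2.
So 3^25 ≡ 16 · 97 · 3 ≡ 10 (mod 101).
Squaring chain: 10 → 100; reaches −1, so base 3 does not prove 101 composite.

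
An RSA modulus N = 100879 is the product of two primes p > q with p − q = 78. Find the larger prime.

359

Since p = q + 78, we have 100879 = q(q + 78), so q² + 78q − 100879 = 0.
Discriminant: 78² + 4·100879 = 6084 + 403516 = 409600; √409600 = 640.
q = (−78 + 640)/2 = 281, and p = q + 78 = 359.
Check: 281 · 359 = 100879.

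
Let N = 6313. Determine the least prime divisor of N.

59

6313 is odd.
Digit sum 13, not divisible by 3.
Ends in 3: not divisible by 5.
7: 6313 = 7·901 + 6
11: 6313 = 11·573 + 10
13: 6313 = 13·485 + 8
17: 6313 = 17·371 + 6
19: 6313 = 19·332 + 5
23: 6313 = 23·274 + 11
29: 6313 = 29·217 + 20
31: 6313 = 31·203 + 20
37: 6313 = 37·170 + 23
41: 6313 = 41·153 + 40
43: 6313 = 43·146 + 35
47: 6313 = 47·134 + 15
53: 6313 = 53·119 + 6
59: 6313 = 59·107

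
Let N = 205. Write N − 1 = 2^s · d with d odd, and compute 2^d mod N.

203

205 − 1 = 204 = 2^2 · 51, so d = 51.
2^1 ≡ 2 (mod 205)
2^2 ≡ 2^2 = 4 ≡ 4 (mod 205)
2^4 ≡ 4^2 = 16 ≡ 16 (mod 205)
2^8 ≡ 16^2 = 256 ≡ 51 (mod 205)
2^16 ≡ 51^2 = 2601 ≡ 141 (mod 205)
2^32 ≡ 141^2 = 19881 ≡ 201 (mod 205)
51 = 32 + 16 + 2 + 1 in binary powers of 2.
So 2^51 ≡ 201 · 141 · 4 · 2 ≡ 203 (mod 205).
Squaring chain: 203 → 4; never reaches −1, so base 2 is a Miller–Rabin witness that 205 is composite.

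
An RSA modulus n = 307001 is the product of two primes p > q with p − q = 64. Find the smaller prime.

Since p = q + 64, we have 307001 = q(q + 64), so q² + 64q − 307001 = 0.
Discriminant: 64² + 4·307001 = 4096 + 1228004 = 1232100; √1232100 = 1110.
q = (−64 + 1110)/2 = 523, and p = q + 64 = 587.
Check: 523 · 587 = 307001.

523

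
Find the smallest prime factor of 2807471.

2807471 is odd.
Digit sum 29, not divisible by 3.
Ends in 1: not divisible by 5.
7: 2807471 = 7·401067 + 2
11: 2807471 = 11·255224 + 7
13: 2807471 = 13·215959 + 4
17: 2807471 = 17·165145 + 6
19: 2807471 = 19·147761 + 12
23: 2807471 = 23·122063 + 22
29: 2807471 = 29·96809 + 10
31: 2807471 = 31·90563 + 18
37: 2807471 = 37·75877 + 22
41: 2807471 = 41·68474 + 37
43: 2807471 = 43·65290 + 1
47: 2807471 = 47·59733 + 20
53: 2807471 = 53·52971 + 8
59: 2807471 = 59·47584 + 15
61: 2807471 = 61·46024 + 7
67: 2807471 = 67·41902 + 37
71: 2807471 = 71·39541 + 60
73: 2807471 = 73·38458 + 37
79: 2807471 = 79·35537 + 48
83: 2807471 = 83·33824 + 79
89: 2807471 = 89·31544 + 55
97: 2807471 = 97·28943

97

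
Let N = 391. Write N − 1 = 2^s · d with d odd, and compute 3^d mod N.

391 − 1 = 390 = 2^1 · 195, so d = 195.
3^1 ≡ 3 (mod 391)
3^2 ≡ 3^2 = 9 ≡ 9 (mod 391)
3^4 ≡ 9^2 = 81 ≡ 81 (mod 391)
3^8 ≡ 81^2 = 6561 ≡ 305 (mod 391)
3^16 ≡ 305^2 = 93025 ≡ 358 (mod 391)
3^32 ≡ 358^2 = 128164 ≡ 307 (mod 391)
3^64 ≡ 307^2 = 94249 ≡ 18 (mod 391)
3^128 ≡ 18^2 = 324 ≡ 324 (mod 391)
195 = 128 + 64 + 2 + 1 in binary powers of 2.
So 3^195 ≡ 324 · 18 · 9 · 3 ≡ 282 (mod 391).
Squaring chain: 282; never reaches −1, so base 3 is a Miller–Rabin witness that 391 is composite.

282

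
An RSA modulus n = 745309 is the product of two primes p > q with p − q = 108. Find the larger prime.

Since p = q + 108, we have 745309 = q(q + 108), so q² + 108q − 745309 = 0.
Discriminant: 108² + 4·745309 = 11664 + 2981236 = 2992900; √2992900 = 1730.
q = (−108 + 1730)/2 = 811, and p = q + 108 = 919.
Check: 811 · 919 = 745309.

919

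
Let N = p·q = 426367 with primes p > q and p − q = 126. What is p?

Since p = q + 126, we have 426367 = q(q + 126), so q² + 126q − 426367 = 0.
Discriminant: 126² + 4·426367 = 15876 + 1705468 = 1721344; √1721344 = 1312.
q = (−126 + 1312)/2 = 593, and p = q + 126 = 719.
Check: 593 · 719 = 426367.

719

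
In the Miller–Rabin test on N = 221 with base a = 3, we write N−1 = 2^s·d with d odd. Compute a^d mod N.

221 − 1 = 220 = 2^2 · 55, so d = 55.
3^1 ≡ 3 (mod 221)
3^2 ≡ 3^2 = 9 ≡ 9 (mod 221)
3^4 ≡ 9^2 = 81 ≡ 81 (mod 221)
3^8 ≡ 81^2 = 6561 ≡ 152 (mod 221)
3^16 ≡ 152^2 = 23104 ≡ 120 (mod 221)
3^32 ≡ 120^2 = 14400 ≡ 35 (mod 221)
55 = 32 + 16 + 4 + 2 + 1 in binary powers of 2.
So 3^55 ≡ 35 · 120 · 81 · 9 · 3 ≡ 198 (mod 221).
Squaring chain: 198 → 87; never reaches −1, so base 3 is a Miller–Rabin witness that 221 is composite.

198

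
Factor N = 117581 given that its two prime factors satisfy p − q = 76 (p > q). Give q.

Since p = q + 76, we have 117581 = q(q + 76), so q² + 76q − 117581 = 0.
Discriminant: 76² + 4·117581 = 5776 + 470324 = 476100; √476100 = 690.
q = (−76 + 690)/2 = 307, and p = q + 76 = 383.
Check: 307 · 383 = 117581.

307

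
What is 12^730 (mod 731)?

196

12^1 ≡ 12 (mod 731)
12^2 ≡ 12^2 = 144 ≡ 144 (mod 731)
12^4 ≡ 144^2 = 20736 ≡ 268 (mod 731)
12^8 ≡ 268^2 = 71824 ≡ 186 (mod 731)
12^16 ≡ 186^2 = 34596 ≡ 239 (mod 731)
12^32 ≡ 239^2 = 57121 ≡ 103 (mod 731)
12^64 ≡ 103^2 = 10609 ≡ 375 (mod 731)
12^128 ≡ 375^2 = 140625 ≡ 273 (mod 731)
12^256 ≡ 273^2 = 74529 ≡ 698 (mod 731)
12^512 ≡ 698^2 = 487204 ≡ 358 (mod 731)
730 = 512 + 128 + 64 + 16 + 8 + 2 in binary powers of 2.
So 12^730 ≡ 358 · 273 · 375 · 239 · 186 · 144 ≡ 196 (mod 731).
Since 196 ≠ 1, base 12 is a Fermat witness: 731 is composite.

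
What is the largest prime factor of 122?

61

122 = 2 · 61
61 is prime.
So 122 = 2 · 61; the largest prime factor is 61.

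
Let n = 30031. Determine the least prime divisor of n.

30031 is odd.
Digit sum 7, not divisible by 3.
Ends in 1: not divisible by 5.
7: 30031 = 7·4290 + 1
11: 30031 = 11·2730 + 1
13: 30031 = 13·2310 + 1
17: 30031 = 17·1766 + 9
19: 30031 = 19·1580 + 11
23: 30031 = 23·1305 + 16
29: 30031 = 29·1035 + 16
31: 30031 = 31·968 + 23
37: 30031 = 37·811 + 24
41: 30031 = 41·732 + 19
43: 30031 = 43·698 + 17
47: 30031 = 47·638 + 45
53: 30031 = 53·566 + 33
59: 30031 = 59·509

59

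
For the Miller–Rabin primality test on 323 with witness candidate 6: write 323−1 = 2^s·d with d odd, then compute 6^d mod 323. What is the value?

244

323 − 1 = 322 = 2^1 · 161, so d = 161.
6^1 ≡ 6 (mod 323)
6^2 ≡ 6^2 = 36 ≡ 36 (mod 323)
6^4 ≡ 36^2 = 1296 ≡ 4 (mod 323)
6^8 ≡ 4^2 = 16 ≡ 16 (mod 323)
6^16 ≡ 16^2 = 256 ≡ 256 (mod 323)
6^32 ≡ 256^2 = 65536 ≡ 290 (mod 323)
6^64 ≡ 290^2 = 84100 ≡ 120 (mod 323)
6^128 ≡ 120^2 = 14400 ≡ 188 (mod 323)
161 = 128 + 32 + 1 in binary powers of 2.
So 6^161 ≡ 188 · 290 · 6 ≡ 244 (mod 323).
Squaring chain: 244; never reaches −1, so base 6 is a Miller–Rabin witness that 323 is composite.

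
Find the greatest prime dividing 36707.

36707 = 11 · 3337
3337 = 47 · 71
71 is prime.
So 36707 = 11 · 47 · 71; the largest prime factor is 71.

71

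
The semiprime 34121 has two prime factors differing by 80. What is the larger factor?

229

Since p = q + 80, we have 34121 = q(q + 80), so q² + 80q − 34121 = 0.
Discriminant: 80² + 4·34121 = 6400 + 136484 = 142884; √142884 = 378.
q = (−80 + 378)/2 = 149, and p = q + 80 = 229.
Check: 149 · 229 = 34121.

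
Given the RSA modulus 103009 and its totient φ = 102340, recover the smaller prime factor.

239

φ(n) = (p−1)(q−1) = n − (p+q) + 1, so p + q = 103009 − 102340 + 1 = 670.
p and q are the roots of t² − 670t + 103009 = 0.
Discriminant: 670² − 4·103009 = 448900 − 412036 = 36864; √36864 = 192.
q = (670 − 192)/2 = 239, p = (670 + 192)/2 = 431.
Check: 239 · 431 = 103009.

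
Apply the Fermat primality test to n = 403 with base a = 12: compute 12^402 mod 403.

66

12^1 ≡ 12 (mod 403)
12^2 ≡ 12^2 = 144 ≡ 144 (mod 403)
12^4 ≡ 144^2 = 20736 ≡ 183 (mod 403)
12^8 ≡ 183^2 = 33489 ≡ 40 (mod 403)
12^16 ≡ 40^2 = 1600 ≡ 391 (mod 403)
12^32 ≡ 391^2 = 152881 ≡ 144 (mod 403)
12^64 ≡ 144^2 = 20736 ≡ 183 (mod 403)
12^128 ≡ 183^2 = 33489 ≡ 40 (mod 403)
12^256 ≡ 40^2 = 1600 ≡ 391 (mod 403)
402 = 256 + 128 + 16 + 2 in binary powers of 2.
So 12^402 ≡ 391 · 40 · 391 · 144 ≡ 66 (mod 403).
Since 66 ≠ 1, base 12 is a Fermat witness: 403 is composite.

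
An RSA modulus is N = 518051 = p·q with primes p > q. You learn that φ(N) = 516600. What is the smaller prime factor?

φ(n) = (p−1)(q−1) = n − (p+q) + 1, so p + q = 518051 − 516600 + 1 = 1452.
p and q are the roots of t² − 1452t + 518051 = 0.
Discriminant: 1452² − 4·518051 = 2108304 − 2072204 = 36100; √36100 = 190.
q = (1452 − 190)/2 = 631, p = (1452 + 190)/2 = 821.
Check: 631 · 821 = 518051.

631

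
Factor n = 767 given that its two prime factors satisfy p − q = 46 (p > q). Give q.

Since p = q + 46, we have 767 = q(q + 46), so q² + 46q − 767 = 0.
Discriminant: 46² + 4·767 = 2116 + 3068 = 5184; √5184 = 72.
q = (−46 + 72)/2 = 13, and p = q + 46 = 59.
Check: 13 · 59 = 767.

13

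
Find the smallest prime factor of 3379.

3379 is odd.
Digit sum 22, not divisible by 3.
Ends in 9: not divisible by 5.
7: 3379 = 7·482 + 5
11: 3379 = 11·307 + 2
13: 3379 = 13·259 + 12
17: 3379 = 17·198 + 13
19: 3379 = 19·177 + 16
23: 3379 = 23·146 + 21
29: 3379 = 29·116 + 15
31: 3379 = 31·109

31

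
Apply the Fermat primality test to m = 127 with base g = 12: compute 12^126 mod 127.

1

12^1 ≡ 12 (mod 127)
12^2 ≡ 12^2 = 144 ≡ 17 (mod 127)
12^4 ≡ 17^2 = 289 ≡ 35 (mod 127)
12^8 ≡ 35^2 = 1225 ≡ 82 (mod 127)
12^16 ≡ 82^2 = 6724 ≡ 120 (mod 127)
12^32 ≡ 120^2 = 14400 ≡ 49 (mod 127)
12^64 ≡ 49^2 = 2401 ≡ 115 (mod 127)
126 = 64 + 32 + 16 + 8 + 4 + 2 in binary powers of 2.
So 12^126 ≡ 115 · 49 · 120 · 82 · 35 · 17 ≡ 1 (mod 127).
Since the result is 1, base 12 gives no evidence that 127 is composite.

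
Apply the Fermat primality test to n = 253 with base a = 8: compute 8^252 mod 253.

141

8^1 ≡ 8 (mod 253)
8^2 ≡ 8^2 = 64 ≡ 64 (mod 253)
8^4 ≡ 64^2 = 4096 ≡ 48 (mod 253)
8^8 ≡ 48^2 = 2304 ≡ 27 (mod 253)
8^16 ≡ 27^2 = 729 ≡ 223 (mod 253)
8^32 ≡ 223^2 = 49729 ≡ 141 (mod 253)
8^64 ≡ 141^2 = 19881 ≡ 147 (mod 253)
8^128 ≡ 147^2 = 21609 ≡ 104 (mod 253)
252 = 128 + 64 + 32 + 16 + 8 + 4 in binary powers of 2.
So 8^252 ≡ 104 · 147 · 141 · 223 · 27 · 48 ≡ 141 (mod 253).
Since 141 ≠ 1, base 8 is a Fermat witness: 253 is composite.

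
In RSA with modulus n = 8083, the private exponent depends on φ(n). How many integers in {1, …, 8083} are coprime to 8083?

Factor: 8083 = 59 · 137.
φ(8083) = (59−1) · (137−1) = 58 · 136 = 7888.

7888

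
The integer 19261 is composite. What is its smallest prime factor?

19261 is odd.
Digit sum 19, not divisible by 3.
Ends in 1: not divisible by 5.
7: 19261 = 7·2751 + 4
11: 19261 = 11·1751

11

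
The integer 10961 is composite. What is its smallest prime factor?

10961 is odd.
Digit sum 17, not divisible by 3.
Ends in 1: not divisible by 5.
7: 10961 = 7·1565 + 6
11: 10961 = 11·996 + 5
13: 10961 = 13·843 + 2
17: 10961 = 17·644 + 13
19: 10961 = 19·576 + 17
23: 10961 = 23·476 + 13
29: 10961 = 29·377 + 28
31: 10961 = 31·353 + 18
37: 10961 = 37·296 + 9
41: 10961 = 41·267 + 14
43: 10961 = 43·254 + 39
47: 10961 = 47·233 + 10
53: 10961 = 53·206 + 43
59: 10961 = 59·185 + 46
61: 10961 = 61·179 + 42
67: 10961 = 67·163 + 40
71: 10961 = 71·154 + 27
73: 10961 = 73·150 + 11
79: 10961 = 79·138 + 59
83: 10961 = 83·132 + 5
89: 10961 = 89·123 + 14
97: 10961 = 97·113

97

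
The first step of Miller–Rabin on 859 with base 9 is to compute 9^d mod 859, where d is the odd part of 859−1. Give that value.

1

859 − 1 = 858 = 2^1 · 429, so d = 429.
9^1 ≡ 9 (mod 859)
9^2 ≡ 9^2 = 81 ≡ 81 (mod 859)
9^4 ≡ 81^2 = 6561 ≡ 548 (mod 859)
9^8 ≡ 548^2 = 300304 ≡ 513 (mod 859)
9^16 ≡ 513^2 = 263169 ≡ 315 (mod 859)
9^32 ≡ 315^2 = 99225 ≡ 440 (mod 859)
9^64 ≡ 440^2 = 193600 ≡ 325 (mod 859)
9^128 ≡ 325^2 = 105625 ≡ 827 (mod 859)
9^256 ≡ 827^2 = 683929 ≡ 165 (mod 859)
429 = 256 + 128 + 32 + 8 + 4 + 1 in binary powers of 2.
So 9^429 ≡ 165 · 827 · 440 · 513 · 548 · 9 ≡ 1 (mod 859).
Since 9^d ≡ 1 (mod 859), base 9 does not prove 859 composite.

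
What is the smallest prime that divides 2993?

2993 is odd.
Digit sum 23, not divisible by 3.
Ends in 3: not divisible by 5.
7: 2993 = 7·427 + 4
11: 2993 = 11·272 + 1
13: 2993 = 13·230 + 3
17: 2993 = 17·176 + 1
19: 2993 = 19·157 + 10
23: 2993 = 23·130 + 3
29: 2993 = 29·103 + 6
31: 2993 = 31·96 + 17
37: 2993 = 37·80 + 33
41: 2993 = 41·73

41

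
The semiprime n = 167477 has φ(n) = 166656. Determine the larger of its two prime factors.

φ(n) = (p−1)(q−1) = n − (p+q) + 1, so p + q = 167477 − 166656 + 1 = 822.
p and q are the roots of t² − 822t + 167477 = 0.
Discriminant: 822² − 4·167477 = 675684 − 669908 = 5776; √5776 = 76.
q = (822 − 76)/2 = 373, p = (822 + 76)/2 = 449.
Check: 373 · 449 = 167477.

449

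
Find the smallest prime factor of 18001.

18001 is odd.
Digit sum 10, not divisible by 3.
Ends in 1: not divisible by 5.
7: 18001 = 7·2571 + 4
11: 18001 = 11·1636 + 5
13: 18001 = 13·1384 + 9
17: 18001 = 17·1058 + 15
19: 18001 = 19·947 + 8
23: 18001 = 23·782 + 15
29: 18001 = 29·620 + 21
31: 18001 = 31·580 + 21
37: 18001 = 37·486 + 19
41: 18001 = 41·439 + 2
43: 18001 = 43·418 + 27
47: 18001 = 47·383

47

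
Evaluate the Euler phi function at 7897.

7696

Factor: 7897 = 53 · 149.
φ(7897) = (53−1) · (149−1) = 52 · 148 = 7696.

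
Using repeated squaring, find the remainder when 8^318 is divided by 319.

236

8^1 ≡ 8 (mod 319)
8^2 ≡ 8^2 = 64 ≡ 64 (mod 319)
8^4 ≡ 64^2 = 4096 ≡ 268 (mod 319)
8^8 ≡ 268^2 = 71824 ≡ 49 (mod 319)
8^16 ≡ 49^2 = 2401 ≡ 168 (mod 319)
8^32 ≡ 168^2 = 28224 ≡ 152 (mod 319)
8^64 ≡ 152^2 = 23104 ≡ 136 (mod 319)
8^128 ≡ 136^2 = 18496 ≡ 313 (mod 319)
8^256 ≡ 313^2 = 97969 ≡ 36 (mod 319)
318 = 256 + 32 + 16 + 8 + 4 + 2 in binary powers of 2.
So 8^318 ≡ 36 · 152 · 168 · 49 · 268 · 64 ≡ 236 (mod 319).
Since 236 ≠ 1, base 8 is a Fermat witness: 319 is composite.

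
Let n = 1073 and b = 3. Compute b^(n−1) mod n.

848

3^1 ≡ 3 (mod 1073)
3^2 ≡ 3^2 = 9 ≡ 9 (mod 1073)
3^4 ≡ 9^2 = 81 ≡ 81 (mod 1073)
3^8 ≡ 81^2 = 6561 ≡ 123 (mod 1073)
3^16 ≡ 123^2 = 15129 ≡ 107 (mod 1073)
3^32 ≡ 107^2 = 11449 ≡ 719 (mod 1073)
3^64 ≡ 719^2 = 516961 ≡ 848 (mod 1073)
3^128 ≡ 848^2 = 719104 ≡ 194 (mod 1073)
3^256 ≡ 194^2 = 37636 ≡ 81 (mod 1073)
3^512 ≡ 81^2 = 6561 ≡ 123 (mod 1073)
3^1024 ≡ 123^2 = 15129 ≡ 107 (mod 1073)
1072 = 1024 + 32 + 16 in binary powers of 2.
So 3^1072 ≡ 107 · 719 · 107 ≡ 848 (mod 1073).
Since 848 ≠ 1, base 3 is a Fermat witness: 1073 is composite.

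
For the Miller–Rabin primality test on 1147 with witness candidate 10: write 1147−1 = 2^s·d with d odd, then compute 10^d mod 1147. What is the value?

1147 − 1 = 1146 = 2^1 · 573, so d = 573.
10^1 ≡ 10 (mod 1147)
10^2 ≡ 10^2 = 100 ≡ 100 (mod 1147)
10^4 ≡ 100^2 = 10000 ≡ 824 (mod 1147)
10^8 ≡ 824^2 = 678976 ≡ 1099 (mod 1147)
10^16 ≡ 1099^2 = 1207801 ≡ 10 (mod 1147)
10^32 ≡ 10^2 = 100 ≡ 100 (mod 1147)
10^64 ≡ 100^2 = 10000 ≡ 824 (mod 1147)
10^128 ≡ 824^2 = 678976 ≡ 1099 (mod 1147)
10^256 ≡ 1099^2 = 1207801 ≡ 10 (mod 1147)
10^512 ≡ 10^2 = 100 ≡ 100 (mod 1147)
573 = 512 + 32 + 16 + 8 + 4 + 1 in binary powers of 2.
So 10^573 ≡ 100 · 100 · 10 · 1099 · 824 · 10 ≡ 1000 (mod 1147).
Squaring chain: 1000; never reaches −1, so base 10 is a Miller–Rabin witness that 1147 is composite.

1000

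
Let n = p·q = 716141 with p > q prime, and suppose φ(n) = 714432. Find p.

977

φ(n) = (p−1)(q−1) = n − (p+q) + 1, so p + q = 716141 − 714432 + 1 = 1710.
p and q are the roots of t² − 1710t + 716141 = 0.
Discriminant: 1710² − 4·716141 = 2924100 − 2864564 = 59536; √59536 = 244.
q = (1710 − 244)/2 = 733, p = (1710 + 244)/2 = 977.
Check: 733 · 977 = 716141.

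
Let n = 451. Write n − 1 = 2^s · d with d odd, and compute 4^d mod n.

122

451 − 1 = 450 = 2^1 · 225, so d = 225.
4^1 ≡ 4 (mod 451)
4^2 ≡ 4^2 = 16 ≡ 16 (mod 451)
4^4 ≡ 16^2 = 256 ≡ 256 (mod 451)
4^8 ≡ 256^2 = 65536 ≡ 141 (mod 451)
4^16 ≡ 141^2 = 19881 ≡ 37 (mod 451)
4^32 ≡ 37^2 = 1369 ≡ 16 (mod 451)
4^64 ≡ 16^2 = 256 ≡ 256 (mod 451)
4^128 ≡ 256^2 = 65536 ≡ 141 (mod 451)
225 = 128 + 64 + 32 + 1 in binary powers of 2.
So 4^225 ≡ 141 · 256 · 16 · 4 ≡ 122 (mod 451).
Squaring chain: 122; never reaches −1, so base 4 is a Miller–Rabin witness that 451 is composite.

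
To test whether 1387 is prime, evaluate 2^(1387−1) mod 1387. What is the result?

1

2^1 ≡ 2 (mod 1387)
2^2 ≡ 2^2 = 4 ≡ 4 (mod 1387)
2^4 ≡ 4^2 = 16 ≡ 16 (mod 1387)
2^8 ≡ 16^2 = 256 ≡ 256 (mod 1387)
2^16 ≡ 256^2 = 65536 ≡ 347 (mod 1387)
2^32 ≡ 347^2 = 120409 ≡ 1127 (mod 1387)
2^64 ≡ 1127^2 = 1270129 ≡ 1024 (mod 1387)
2^128 ≡ 1024^2 = 1048576 ≡ 4 (mod 1387)
2^256 ≡ 4^2 = 16 ≡ 16 (mod 1387)
2^512 ≡ 16^2 = 256 ≡ 256 (mod 1387)
2^1024 ≡ 256^2 = 65536 ≡ 347 (mod 1387)
1386 = 1024 + 256 + 64 + 32 + 8 + 2 in binary powers of 2.
So 2^1386 ≡ 347 · 16 · 1024 · 1127 · 256 · 4 ≡ 1 (mod 1387).
Since the result is 1, base 2 gives no evidence that 1387 is composite.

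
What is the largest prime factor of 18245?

89

18245 = 5 · 3649
3649 = 41 · 89
89 is prime.
So 18245 = 5 · 41 · 89; the largest prime factor is 89.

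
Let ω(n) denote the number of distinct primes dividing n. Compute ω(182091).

182091 = 3 · 60697
60697 = 7 · 8671
8671 = 13 · 667
667 = 23 · 29
182091 = 3 · 7 · 13 · 23 · 29, which has 5 distinct prime factors.

5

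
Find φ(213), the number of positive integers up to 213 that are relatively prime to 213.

Factor: 213 = 3 · 71.
φ(213) = (3−1) · (71−1) = 2 · 70 = 140.

140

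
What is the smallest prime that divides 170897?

170897 is odd.
Digit sum 32, not divisible by 3.
Ends in 7: not divisible by 5.
7: 170897 = 7·24413 + 6
11: 170897 = 11·15536 + 1
13: 170897 = 13·13145 + 12
17: 170897 = 17·10052 + 13
19: 170897 = 19·8994 + 11
23: 170897 = 23·7430 + 7
29: 170897 = 29·5893

29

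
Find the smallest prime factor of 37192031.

97

37192031 is odd.
Digit sum 26, not divisible by 3.
Ends in 1: not divisible by 5.
7: 37192031 = 7·5313147 + 2
11: 37192031 = 11·3381093 + 8
13: 37192031 = 13·2860925 + 6
17: 37192031 = 17·2187766 + 9
19: 37192031 = 19·1957475 + 6
23: 37192031 = 23·1617044 + 19
29: 37192031 = 29·1282483 + 24
31: 37192031 = 31·1199742 + 29
37: 37192031 = 37·1005190 + 1
41: 37192031 = 41·907122 + 29
43: 37192031 = 43·864930 + 41
47: 37192031 = 47·791319 + 38
53: 37192031 = 53·701736 + 23
59: 37192031 = 59·630373 + 24
61: 37192031 = 61·609705 + 26
67: 37192031 = 67·555104 + 63
71: 37192031 = 71·523831 + 30
73: 37192031 = 73·509479 + 64
79: 37192031 = 79·470785 + 16
83: 37192031 = 83·448096 + 63
89: 37192031 = 89·417887 + 88
97: 37192031 = 97·383423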